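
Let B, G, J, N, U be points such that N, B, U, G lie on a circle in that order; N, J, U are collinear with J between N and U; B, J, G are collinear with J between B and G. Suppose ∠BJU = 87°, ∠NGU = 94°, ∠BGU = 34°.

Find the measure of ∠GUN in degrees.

∠GUN = 53°

1. ∠GJN = 87°  [vertical angles at J]
2. ∠GJU = 93°  [linear pair at J on NU]
3. ∠GUN = 53°  [△UJG]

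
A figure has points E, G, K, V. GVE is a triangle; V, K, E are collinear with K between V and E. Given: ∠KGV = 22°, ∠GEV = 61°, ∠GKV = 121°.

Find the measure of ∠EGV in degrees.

∠EGV = 82°

1. ∠GVK = 37°  [△GVK]
2. ∠EVG = 37°  [K on ray VE]
3. ∠EGV = 82°  [△GVE]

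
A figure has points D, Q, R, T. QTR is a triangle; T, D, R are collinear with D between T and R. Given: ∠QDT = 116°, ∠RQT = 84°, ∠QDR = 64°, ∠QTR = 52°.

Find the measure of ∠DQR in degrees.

1. ∠QRT = 44°  [△QTR]
2. ∠DRQ = 44°  [D on ray RT]
3. ∠DQR = 72°  [△QDR]

∠DQR = 72°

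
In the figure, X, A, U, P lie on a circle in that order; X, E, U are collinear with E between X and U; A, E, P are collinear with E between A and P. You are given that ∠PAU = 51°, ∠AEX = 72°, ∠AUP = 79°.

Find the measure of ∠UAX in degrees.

∠UAX = 109°

1. ∠APU = 50°  [△AUP]
2. ∠AEU = 108°  [linear pair at E on XU]
3. ∠AXU = 50°  [same arc AU]
4. ∠AUX = 21°  [△AEU]
5. ∠UAX = 109°  [△XAU]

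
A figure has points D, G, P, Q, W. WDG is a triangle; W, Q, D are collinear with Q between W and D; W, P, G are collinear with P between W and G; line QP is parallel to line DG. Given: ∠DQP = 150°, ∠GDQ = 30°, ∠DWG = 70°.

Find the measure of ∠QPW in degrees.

1. ∠PQW = 30°  [linear pair at Q on WD]
2. ∠PWQ = 70°  [Q on WD, P on WG]
3. ∠QPW = 80°  [△WQP]

∠QPW = 80°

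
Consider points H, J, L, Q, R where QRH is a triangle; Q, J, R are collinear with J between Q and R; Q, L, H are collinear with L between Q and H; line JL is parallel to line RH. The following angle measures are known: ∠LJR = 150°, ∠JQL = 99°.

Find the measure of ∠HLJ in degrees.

1. ∠LJQ = 30°  [linear pair at J on QR]
2. ∠JLQ = 51°  [△QJL]
3. ∠HLJ = 129°  [linear pair at L on QH]

∠HLJ = 129°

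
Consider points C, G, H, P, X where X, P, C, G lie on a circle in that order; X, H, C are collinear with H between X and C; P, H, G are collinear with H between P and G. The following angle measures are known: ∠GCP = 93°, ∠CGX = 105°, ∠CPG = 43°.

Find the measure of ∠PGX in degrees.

∠PGX = 61°

1. ∠CGP = 44°  [△PCG]
2. ∠CPX = 75°  [cyclic XPCG, opposite ∠P+∠G]
3. ∠CXP = 44°  [same arc PC]
4. ∠PCX = 61°  [△XPC]
5. ∠PGX = 61°  [same arc XP]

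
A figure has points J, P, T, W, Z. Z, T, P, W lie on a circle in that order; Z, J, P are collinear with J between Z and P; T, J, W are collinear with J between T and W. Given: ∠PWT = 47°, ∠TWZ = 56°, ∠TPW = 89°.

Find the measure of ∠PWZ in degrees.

1. ∠PZT = 47°  [same arc TP]
2. ∠TPZ = 56°  [same arc ZT]
3. ∠PTZ = 77°  [△ZTP]
4. ∠PWZ = 103°  [cyclic ZTPW, opposite ∠T+∠W]

∠PWZ = 103°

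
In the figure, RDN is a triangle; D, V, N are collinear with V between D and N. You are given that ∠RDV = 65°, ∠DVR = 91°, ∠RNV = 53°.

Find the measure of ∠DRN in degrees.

∠DRN = 62°

1. ∠NDR = 65°  [V on ray DN]
2. ∠DNR = 53°  [V on ray ND]
3. ∠DRN = 62°  [△RDN]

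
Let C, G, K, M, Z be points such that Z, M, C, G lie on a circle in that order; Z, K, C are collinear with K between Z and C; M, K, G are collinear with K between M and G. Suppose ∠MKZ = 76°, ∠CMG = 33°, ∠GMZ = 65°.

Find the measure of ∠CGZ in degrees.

1. ∠CZG = 33°  [same arc CG]
2. ∠GCZ = 65°  [same arc ZG]
3. ∠CGZ = 82°  [△ZCG]

∠CGZ = 82°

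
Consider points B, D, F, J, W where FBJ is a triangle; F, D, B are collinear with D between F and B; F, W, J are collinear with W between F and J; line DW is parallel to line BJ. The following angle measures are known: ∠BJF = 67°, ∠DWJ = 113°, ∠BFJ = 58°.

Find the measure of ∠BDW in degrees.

1. ∠FBJ = 55°  [△FBJ]
2. ∠FDW = 55°  [DW∥BJ, corresponding at D]
3. ∠BDW = 125°  [linear pair at D on FB]

∠BDW = 125°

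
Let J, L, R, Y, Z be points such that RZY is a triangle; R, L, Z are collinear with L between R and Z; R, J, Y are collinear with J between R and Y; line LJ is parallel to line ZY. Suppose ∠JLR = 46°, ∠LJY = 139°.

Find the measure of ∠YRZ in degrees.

∠YRZ = 93°

1. ∠LJR = 41°  [linear pair at J on RY]
2. ∠JRL = 93°  [△RLJ]
3. ∠YRZ = 93°  [L on RZ, J on RY]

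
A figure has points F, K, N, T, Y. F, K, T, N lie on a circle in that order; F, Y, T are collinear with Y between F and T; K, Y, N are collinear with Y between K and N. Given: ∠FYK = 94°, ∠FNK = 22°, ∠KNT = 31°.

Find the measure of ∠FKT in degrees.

1. ∠FTK = 22°  [same arc FK]
2. ∠KFT = 31°  [same arc KT]
3. ∠FKT = 127°  [△FKT]

∠FKT = 127°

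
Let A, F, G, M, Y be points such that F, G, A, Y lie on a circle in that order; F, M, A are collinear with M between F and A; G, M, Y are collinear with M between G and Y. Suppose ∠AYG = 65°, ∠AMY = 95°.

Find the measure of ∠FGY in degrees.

∠FGY = 20°

1. ∠AFG = 65°  [same arc GA]
2. ∠FMG = 95°  [vertical angles at M]
3. ∠FGY = 20°  [△FMG]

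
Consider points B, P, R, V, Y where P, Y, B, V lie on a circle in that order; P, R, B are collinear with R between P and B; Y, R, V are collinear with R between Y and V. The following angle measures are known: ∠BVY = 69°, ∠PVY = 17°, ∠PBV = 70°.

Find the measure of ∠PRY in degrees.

∠PRY = 41°

1. ∠BPY = 69°  [same arc YB]
2. ∠PYV = 70°  [same arc PV]
3. ∠PRY = 41°  [△PRY]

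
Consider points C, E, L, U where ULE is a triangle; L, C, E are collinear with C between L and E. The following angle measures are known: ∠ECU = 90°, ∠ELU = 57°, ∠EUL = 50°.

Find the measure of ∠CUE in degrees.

∠CUE = 17°

1. ∠LEU = 73°  [△ULE]
2. ∠CEU = 73°  [C on ray EL]
3. ∠CUE = 17°  [△UCE]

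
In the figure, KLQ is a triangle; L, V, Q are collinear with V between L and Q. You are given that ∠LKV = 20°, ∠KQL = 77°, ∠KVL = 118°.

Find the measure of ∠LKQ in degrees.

∠LKQ = 61°

1. ∠KLV = 42°  [△KLV]
2. ∠KLQ = 42°  [V on ray LQ]
3. ∠LKQ = 61°  [△KLQ]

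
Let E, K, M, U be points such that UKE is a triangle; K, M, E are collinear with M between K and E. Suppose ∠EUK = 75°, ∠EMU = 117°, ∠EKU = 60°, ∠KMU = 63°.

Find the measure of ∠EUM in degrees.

1. ∠KEU = 45°  [△UKE]
2. ∠MEU = 45°  [M on ray EK]
3. ∠EUM = 18°  [△UME]

∠EUM = 18°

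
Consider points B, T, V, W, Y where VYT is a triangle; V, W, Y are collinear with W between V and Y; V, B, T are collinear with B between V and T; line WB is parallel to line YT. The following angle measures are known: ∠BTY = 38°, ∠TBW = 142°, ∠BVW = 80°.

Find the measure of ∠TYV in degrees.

∠TYV = 62°

1. ∠VTY = 38°  [B on ray TV]
2. ∠TVY = 80°  [W on VY, B on VT]
3. ∠TYV = 62°  [△VYT]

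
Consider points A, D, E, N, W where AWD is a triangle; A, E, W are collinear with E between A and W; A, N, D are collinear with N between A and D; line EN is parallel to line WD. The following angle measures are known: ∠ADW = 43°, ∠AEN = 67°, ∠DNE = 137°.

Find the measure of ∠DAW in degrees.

∠DAW = 70°

1. ∠ANE = 43°  [EN∥WD, corresponding at N]
2. ∠EAN = 70°  [△AEN]
3. ∠DAW = 70°  [E on AW, N on AD]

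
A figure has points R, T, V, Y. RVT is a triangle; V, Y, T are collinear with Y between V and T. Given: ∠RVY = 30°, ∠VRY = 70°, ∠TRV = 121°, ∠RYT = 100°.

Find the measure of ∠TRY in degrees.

1. ∠RVT = 30°  [Y on ray VT]
2. ∠RTV = 29°  [△RVT]
3. ∠RTY = 29°  [Y on ray TV]
4. ∠TRY = 51°  [△RYT]

∠TRY = 51°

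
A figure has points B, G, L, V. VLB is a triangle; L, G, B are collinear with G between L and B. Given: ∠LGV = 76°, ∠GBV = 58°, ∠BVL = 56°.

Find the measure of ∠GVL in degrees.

∠GVL = 38°

1. ∠LBV = 58°  [G on ray BL]
2. ∠BLV = 66°  [△VLB]
3. ∠GLV = 66°  [G on ray LB]
4. ∠GVL = 38°  [△VLG]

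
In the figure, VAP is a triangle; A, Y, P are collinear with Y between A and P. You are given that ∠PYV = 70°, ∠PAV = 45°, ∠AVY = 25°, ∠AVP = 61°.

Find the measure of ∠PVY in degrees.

∠PVY = 36°

1. ∠APV = 74°  [△VAP]
2. ∠VPY = 74°  [Y on ray PA]
3. ∠PVY = 36°  [△VYP]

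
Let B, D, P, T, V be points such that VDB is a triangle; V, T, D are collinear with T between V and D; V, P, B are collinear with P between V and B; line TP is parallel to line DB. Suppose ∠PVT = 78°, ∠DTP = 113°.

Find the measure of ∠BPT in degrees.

1. ∠PTV = 67°  [linear pair at T on VD]
2. ∠TPV = 35°  [△VTP]
3. ∠BPT = 145°  [linear pair at P on VB]

∠BPT = 145°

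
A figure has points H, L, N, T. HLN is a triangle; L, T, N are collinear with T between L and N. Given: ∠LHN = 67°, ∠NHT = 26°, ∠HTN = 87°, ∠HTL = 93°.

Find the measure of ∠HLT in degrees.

∠HLT = 46°

1. ∠HNT = 67°  [△HTN]
2. ∠HNL = 67°  [T on ray NL]
3. ∠HLN = 46°  [△HLN]
4. ∠HLT = 46°  [T on ray LN]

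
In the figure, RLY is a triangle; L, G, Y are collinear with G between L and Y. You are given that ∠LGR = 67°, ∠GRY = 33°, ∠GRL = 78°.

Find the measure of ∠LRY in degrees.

1. ∠GLR = 35°  [△RLG]
2. ∠RGY = 113°  [linear pair at G on LY]
3. ∠GYR = 34°  [△RGY]
4. ∠RLY = 35°  [G on ray LY]
5. ∠LYR = 34°  [G on ray YL]
6. ∠LRY = 111°  [△RLY]

∠LRY = 111°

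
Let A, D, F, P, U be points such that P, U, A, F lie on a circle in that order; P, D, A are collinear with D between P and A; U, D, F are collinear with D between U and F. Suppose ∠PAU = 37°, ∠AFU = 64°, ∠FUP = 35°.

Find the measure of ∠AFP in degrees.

∠AFP = 101°

1. ∠APU = 64°  [same arc UA]
2. ∠AUP = 79°  [△PUA]
3. ∠AFP = 101°  [cyclic PUAF, opposite ∠U+∠F]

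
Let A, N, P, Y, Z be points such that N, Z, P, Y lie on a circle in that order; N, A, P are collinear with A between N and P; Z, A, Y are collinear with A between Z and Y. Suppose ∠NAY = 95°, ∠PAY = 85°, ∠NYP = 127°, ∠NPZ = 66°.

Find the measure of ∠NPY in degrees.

∠NPY = 34°

1. ∠NAZ = 85°  [vertical angles at A]
2. ∠NZP = 53°  [cyclic NZPY, opposite ∠Z+∠Y]
3. ∠PNZ = 61°  [△NZP]
4. ∠NZY = 34°  [△NAZ]
5. ∠NPY = 34°  [same arc NY]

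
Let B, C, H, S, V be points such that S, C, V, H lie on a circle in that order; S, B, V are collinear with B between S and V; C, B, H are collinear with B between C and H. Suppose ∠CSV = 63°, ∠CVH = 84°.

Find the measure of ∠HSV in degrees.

∠HSV = 33°

1. ∠CHV = 63°  [same arc CV]
2. ∠HCV = 33°  [△CVH]
3. ∠HSV = 33°  [same arc VH]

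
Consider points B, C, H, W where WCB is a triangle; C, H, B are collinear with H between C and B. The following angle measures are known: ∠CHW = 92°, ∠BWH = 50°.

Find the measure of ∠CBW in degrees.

1. ∠BHW = 88°  [linear pair at H on CB]
2. ∠HBW = 42°  [△WHB]
3. ∠CBW = 42°  [H on ray BC]

∠CBW = 42°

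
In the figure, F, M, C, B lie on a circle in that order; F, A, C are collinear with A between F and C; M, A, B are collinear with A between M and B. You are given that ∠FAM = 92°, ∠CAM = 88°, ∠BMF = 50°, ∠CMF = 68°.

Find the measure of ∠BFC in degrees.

∠BFC = 18°

1. ∠BCF = 50°  [same arc FB]
2. ∠CBF = 112°  [cyclic FMCB, opposite ∠M+∠B]
3. ∠BFC = 18°  [△FCB]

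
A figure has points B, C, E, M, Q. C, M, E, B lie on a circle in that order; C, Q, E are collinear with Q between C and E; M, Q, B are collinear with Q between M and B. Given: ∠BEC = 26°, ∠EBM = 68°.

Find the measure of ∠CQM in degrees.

1. ∠BMC = 26°  [same arc CB]
2. ∠ECM = 68°  [same arc ME]
3. ∠CQM = 86°  [△CQM]

∠CQM = 86°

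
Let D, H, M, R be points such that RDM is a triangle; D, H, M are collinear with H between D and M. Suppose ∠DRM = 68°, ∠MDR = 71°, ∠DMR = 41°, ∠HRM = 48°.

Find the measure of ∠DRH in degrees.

1. ∠HDR = 71°  [H on ray DM]
2. ∠HMR = 41°  [H on ray MD]
3. ∠MHR = 91°  [△RHM]
4. ∠DHR = 89°  [linear pair at H on DM]
5. ∠DRH = 20°  [△RDH]

∠DRH = 20°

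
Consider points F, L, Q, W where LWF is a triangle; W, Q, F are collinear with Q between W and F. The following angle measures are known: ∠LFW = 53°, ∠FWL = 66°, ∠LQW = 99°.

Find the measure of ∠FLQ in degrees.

1. ∠LFQ = 53°  [Q on ray FW]
2. ∠FQL = 81°  [linear pair at Q on WF]
3. ∠FLQ = 46°  [△LQF]

∠FLQ = 46°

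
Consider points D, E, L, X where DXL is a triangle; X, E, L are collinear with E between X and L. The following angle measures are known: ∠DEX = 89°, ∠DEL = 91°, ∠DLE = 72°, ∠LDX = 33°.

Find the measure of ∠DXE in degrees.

1. ∠DLX = 72°  [E on ray LX]
2. ∠DXL = 75°  [△DXL]
3. ∠DXE = 75°  [E on ray XL]

∠DXE = 75°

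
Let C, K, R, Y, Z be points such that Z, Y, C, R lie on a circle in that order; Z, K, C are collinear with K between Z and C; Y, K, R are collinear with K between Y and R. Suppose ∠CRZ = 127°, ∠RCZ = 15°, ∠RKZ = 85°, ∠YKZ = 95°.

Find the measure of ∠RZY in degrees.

∠RZY = 108°

1. ∠CZR = 38°  [△ZCR]
2. ∠RYZ = 15°  [same arc ZR]
3. ∠YRZ = 57°  [△ZKR]
4. ∠RZY = 108°  [△ZYR]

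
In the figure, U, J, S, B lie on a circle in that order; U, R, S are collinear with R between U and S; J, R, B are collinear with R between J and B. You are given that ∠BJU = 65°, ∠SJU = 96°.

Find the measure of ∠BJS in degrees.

1. ∠BSU = 65°  [same arc UB]
2. ∠SBU = 84°  [cyclic UJSB, opposite ∠J+∠B]
3. ∠BUS = 31°  [△USB]
4. ∠BJS = 31°  [same arc SB]

∠BJS = 31°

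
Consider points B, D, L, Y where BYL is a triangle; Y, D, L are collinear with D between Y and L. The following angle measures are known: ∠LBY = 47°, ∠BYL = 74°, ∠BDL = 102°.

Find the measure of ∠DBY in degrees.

∠DBY = 28°

1. ∠BYD = 74°  [D on ray YL]
2. ∠BDY = 78°  [linear pair at D on YL]
3. ∠DBY = 28°  [△BYD]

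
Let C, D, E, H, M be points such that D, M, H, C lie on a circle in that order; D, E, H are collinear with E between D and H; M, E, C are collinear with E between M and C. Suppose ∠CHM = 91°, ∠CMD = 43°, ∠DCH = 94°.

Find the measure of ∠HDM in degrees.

1. ∠CDM = 89°  [cyclic DMHC, opposite ∠D+∠H]
2. ∠DCM = 48°  [△DMC]
3. ∠DMH = 86°  [cyclic DMHC, opposite ∠M+∠C]
4. ∠DHM = 48°  [same arc DM]
5. ∠HDM = 46°  [△DMH]

∠HDM = 46°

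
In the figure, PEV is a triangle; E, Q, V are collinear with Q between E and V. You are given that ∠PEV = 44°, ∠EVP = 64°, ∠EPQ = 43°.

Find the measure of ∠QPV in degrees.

1. ∠PEQ = 44°  [Q on ray EV]
2. ∠PVQ = 64°  [Q on ray VE]
3. ∠EQP = 93°  [△PEQ]
4. ∠PQV = 87°  [linear pair at Q on EV]
5. ∠QPV = 29°  [△PQV]

∠QPV = 29°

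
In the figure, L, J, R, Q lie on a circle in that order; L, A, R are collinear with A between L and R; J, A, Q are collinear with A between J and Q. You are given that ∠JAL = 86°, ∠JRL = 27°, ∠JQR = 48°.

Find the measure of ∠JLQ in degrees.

∠JLQ = 107°

1. ∠JAR = 94°  [linear pair at A on LR]
2. ∠QJR = 59°  [△JAR]
3. ∠JRQ = 73°  [△JRQ]
4. ∠JLQ = 107°  [cyclic LJRQ, opposite ∠L+∠R]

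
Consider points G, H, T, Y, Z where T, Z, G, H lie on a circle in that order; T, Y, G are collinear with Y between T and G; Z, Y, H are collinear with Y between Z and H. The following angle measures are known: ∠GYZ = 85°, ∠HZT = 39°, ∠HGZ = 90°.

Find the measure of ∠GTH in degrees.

1. ∠HYT = 85°  [vertical angles at Y]
2. ∠HTZ = 90°  [cyclic TZGH, opposite ∠T+∠G]
3. ∠THZ = 51°  [△TZH]
4. ∠GTH = 44°  [△TYH]

∠GTH = 44°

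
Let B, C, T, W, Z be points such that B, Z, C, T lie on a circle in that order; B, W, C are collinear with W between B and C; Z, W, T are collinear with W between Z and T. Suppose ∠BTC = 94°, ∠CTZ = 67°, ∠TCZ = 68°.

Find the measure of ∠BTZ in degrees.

∠BTZ = 27°

1. ∠BZC = 86°  [cyclic BZCT, opposite ∠Z+∠T]
2. ∠CBZ = 67°  [same arc ZC]
3. ∠BCZ = 27°  [△BZC]
4. ∠BTZ = 27°  [same arc BZ]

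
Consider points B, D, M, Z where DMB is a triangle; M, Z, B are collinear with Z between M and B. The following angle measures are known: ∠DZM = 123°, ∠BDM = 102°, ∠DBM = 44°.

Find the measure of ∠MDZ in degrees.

1. ∠BMD = 34°  [△DMB]
2. ∠DMZ = 34°  [Z on ray MB]
3. ∠MDZ = 23°  [△DMZ]

∠MDZ = 23°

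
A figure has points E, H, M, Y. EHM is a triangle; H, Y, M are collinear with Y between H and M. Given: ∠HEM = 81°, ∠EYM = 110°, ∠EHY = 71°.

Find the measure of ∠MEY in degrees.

1. ∠EHM = 71°  [Y on ray HM]
2. ∠EMH = 28°  [△EHM]
3. ∠EMY = 28°  [Y on ray MH]
4. ∠MEY = 42°  [△EYM]

∠MEY = 42°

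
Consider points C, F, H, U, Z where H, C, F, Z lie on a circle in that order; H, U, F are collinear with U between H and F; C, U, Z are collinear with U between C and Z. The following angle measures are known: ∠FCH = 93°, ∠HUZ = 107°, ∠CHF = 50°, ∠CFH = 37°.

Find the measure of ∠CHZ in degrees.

∠CHZ = 86°

1. ∠CUF = 107°  [vertical angles at U]
2. ∠CZF = 50°  [same arc CF]
3. ∠FCZ = 36°  [△CUF]
4. ∠CFZ = 94°  [△CFZ]
5. ∠CHZ = 86°  [cyclic HCFZ, opposite ∠H+∠F]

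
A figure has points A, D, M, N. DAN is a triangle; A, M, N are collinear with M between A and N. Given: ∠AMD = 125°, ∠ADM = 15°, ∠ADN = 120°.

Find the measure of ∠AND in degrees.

∠AND = 20°

1. ∠DAM = 40°  [△DAM]
2. ∠DAN = 40°  [M on ray AN]
3. ∠AND = 20°  [△DAN]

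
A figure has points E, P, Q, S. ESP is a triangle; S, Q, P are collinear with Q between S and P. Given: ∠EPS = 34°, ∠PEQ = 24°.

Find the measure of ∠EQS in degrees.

1. ∠EPQ = 34°  [Q on ray PS]
2. ∠EQP = 122°  [△EQP]
3. ∠EQS = 58°  [linear pair at Q on SP]

∠EQS = 58°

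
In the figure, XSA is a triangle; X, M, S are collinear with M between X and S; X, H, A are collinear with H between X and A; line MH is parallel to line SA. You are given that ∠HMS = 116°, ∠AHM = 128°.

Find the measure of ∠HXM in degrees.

∠HXM = 64°

1. ∠HMX = 64°  [linear pair at M on XS]
2. ∠MHX = 52°  [linear pair at H on XA]
3. ∠HXM = 64°  [△XMH]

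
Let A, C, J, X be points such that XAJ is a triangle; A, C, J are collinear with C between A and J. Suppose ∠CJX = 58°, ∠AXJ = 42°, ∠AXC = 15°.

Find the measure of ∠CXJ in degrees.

∠CXJ = 27°

1. ∠AJX = 58°  [C on ray JA]
2. ∠JAX = 80°  [△XAJ]
3. ∠CAX = 80°  [C on ray AJ]
4. ∠ACX = 85°  [△XAC]
5. ∠JCX = 95°  [linear pair at C on AJ]
6. ∠CXJ = 27°  [△XCJ]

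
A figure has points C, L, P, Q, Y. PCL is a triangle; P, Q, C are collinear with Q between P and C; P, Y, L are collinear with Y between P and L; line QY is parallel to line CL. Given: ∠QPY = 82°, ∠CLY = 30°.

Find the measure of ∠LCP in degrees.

1. ∠CPL = 82°  [Q on PC, Y on PL]
2. ∠CLP = 30°  [Y on ray LP]
3. ∠LCP = 68°  [△PCL]

∠LCP = 68°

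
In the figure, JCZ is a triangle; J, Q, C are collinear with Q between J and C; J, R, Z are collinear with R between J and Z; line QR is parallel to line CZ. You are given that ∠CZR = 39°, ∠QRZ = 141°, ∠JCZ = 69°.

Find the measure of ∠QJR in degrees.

1. ∠JRQ = 39°  [linear pair at R on JZ]
2. ∠JQR = 69°  [QR∥CZ, corresponding at Q]
3. ∠QJR = 72°  [△JQR]

∠QJR = 72°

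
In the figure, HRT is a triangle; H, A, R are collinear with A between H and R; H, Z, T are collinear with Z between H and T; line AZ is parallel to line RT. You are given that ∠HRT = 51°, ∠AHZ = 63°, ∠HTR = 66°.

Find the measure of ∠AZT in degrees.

1. ∠HAZ = 51°  [AZ∥RT, corresponding at A]
2. ∠AZH = 66°  [△HAZ]
3. ∠AZT = 114°  [linear pair at Z on HT]

∠AZT = 114°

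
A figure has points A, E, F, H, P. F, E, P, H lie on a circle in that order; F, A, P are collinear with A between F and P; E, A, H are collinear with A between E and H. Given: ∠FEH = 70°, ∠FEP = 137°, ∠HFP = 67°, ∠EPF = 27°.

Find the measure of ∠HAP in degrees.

1. ∠FPH = 70°  [same arc FH]
2. ∠EFP = 16°  [△FEP]
3. ∠EHP = 16°  [same arc EP]
4. ∠HAP = 94°  [△PAH]

∠HAP = 94°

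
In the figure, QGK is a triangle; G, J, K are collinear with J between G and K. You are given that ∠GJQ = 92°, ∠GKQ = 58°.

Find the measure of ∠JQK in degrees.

1. ∠KJQ = 88°  [linear pair at J on GK]
2. ∠JKQ = 58°  [J on ray KG]
3. ∠JQK = 34°  [△QJK]

∠JQK = 34°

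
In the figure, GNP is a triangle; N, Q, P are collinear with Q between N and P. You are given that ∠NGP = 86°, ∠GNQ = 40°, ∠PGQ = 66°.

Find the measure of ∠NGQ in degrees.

∠NGQ = 20°

1. ∠GNP = 40°  [Q on ray NP]
2. ∠GPN = 54°  [△GNP]
3. ∠GPQ = 54°  [Q on ray PN]
4. ∠GQP = 60°  [△GQP]
5. ∠GQN = 120°  [linear pair at Q on NP]
6. ∠NGQ = 20°  [△GNQ]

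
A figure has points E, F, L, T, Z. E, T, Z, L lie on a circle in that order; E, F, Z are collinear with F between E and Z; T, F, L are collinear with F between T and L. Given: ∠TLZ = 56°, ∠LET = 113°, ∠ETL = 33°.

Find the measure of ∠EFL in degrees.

1. ∠EZL = 33°  [same arc EL]
2. ∠LFZ = 91°  [△ZFL]
3. ∠EFL = 89°  [linear pair at F on EZ]

∠EFL = 89°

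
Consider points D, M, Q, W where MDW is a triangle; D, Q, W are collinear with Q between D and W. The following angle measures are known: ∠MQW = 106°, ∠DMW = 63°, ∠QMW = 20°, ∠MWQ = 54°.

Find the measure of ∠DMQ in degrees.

∠DMQ = 43°

1. ∠DQM = 74°  [linear pair at Q on DW]
2. ∠DWM = 54°  [Q on ray WD]
3. ∠MDW = 63°  [△MDW]
4. ∠MDQ = 63°  [Q on ray DW]
5. ∠DMQ = 43°  [△MDQ]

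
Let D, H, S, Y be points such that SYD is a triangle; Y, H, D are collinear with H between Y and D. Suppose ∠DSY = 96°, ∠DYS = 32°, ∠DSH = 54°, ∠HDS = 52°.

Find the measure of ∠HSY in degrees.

1. ∠HYS = 32°  [H on ray YD]
2. ∠DHS = 74°  [△SHD]
3. ∠SHY = 106°  [linear pair at H on YD]
4. ∠HSY = 42°  [△SYH]

∠HSY = 42°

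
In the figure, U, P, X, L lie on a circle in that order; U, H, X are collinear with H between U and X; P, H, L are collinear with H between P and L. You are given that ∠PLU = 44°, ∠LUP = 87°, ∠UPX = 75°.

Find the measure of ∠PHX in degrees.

1. ∠PXU = 44°  [same arc UP]
2. ∠LPU = 49°  [△UPL]
3. ∠PUX = 61°  [△UPX]
4. ∠PHU = 70°  [△UHP]
5. ∠PHX = 110°  [linear pair at H on UX]

∠PHX = 110°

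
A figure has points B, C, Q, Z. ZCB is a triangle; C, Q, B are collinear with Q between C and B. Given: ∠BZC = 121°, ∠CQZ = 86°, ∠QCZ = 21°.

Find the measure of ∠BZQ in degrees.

1. ∠BQZ = 94°  [linear pair at Q on CB]
2. ∠BCZ = 21°  [Q on ray CB]
3. ∠CBZ = 38°  [△ZCB]
4. ∠QBZ = 38°  [Q on ray BC]
5. ∠BZQ = 48°  [△ZQB]

∠BZQ = 48°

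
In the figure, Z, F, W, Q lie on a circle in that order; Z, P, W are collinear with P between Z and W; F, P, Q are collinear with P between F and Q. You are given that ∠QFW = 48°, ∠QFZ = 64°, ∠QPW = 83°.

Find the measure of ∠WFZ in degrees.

∠WFZ = 112°

1. ∠QZW = 48°  [same arc WQ]
2. ∠QWZ = 64°  [same arc ZQ]
3. ∠WQZ = 68°  [△ZWQ]
4. ∠WFZ = 112°  [cyclic ZFWQ, opposite ∠F+∠Q]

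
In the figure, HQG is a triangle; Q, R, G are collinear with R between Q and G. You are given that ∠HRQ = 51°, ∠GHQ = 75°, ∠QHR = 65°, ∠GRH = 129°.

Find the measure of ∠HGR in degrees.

∠HGR = 41°

1. ∠HQR = 64°  [△HQR]
2. ∠GQH = 64°  [R on ray QG]
3. ∠HGQ = 41°  [△HQG]
4. ∠HGR = 41°  [R on ray GQ]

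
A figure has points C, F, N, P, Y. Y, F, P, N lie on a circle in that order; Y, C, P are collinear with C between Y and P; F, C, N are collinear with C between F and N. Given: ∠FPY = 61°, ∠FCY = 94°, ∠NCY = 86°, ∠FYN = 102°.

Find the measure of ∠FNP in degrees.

∠FNP = 69°

1. ∠FCP = 86°  [linear pair at C on YP]
2. ∠FPN = 78°  [cyclic YFPN, opposite ∠Y+∠P]
3. ∠NFP = 33°  [△FCP]
4. ∠FNP = 69°  [△FPN]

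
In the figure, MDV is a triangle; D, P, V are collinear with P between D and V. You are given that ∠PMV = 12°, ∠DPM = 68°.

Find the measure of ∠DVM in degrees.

1. ∠MPV = 112°  [linear pair at P on DV]
2. ∠MVP = 56°  [△MPV]
3. ∠DVM = 56°  [P on ray VD]

∠DVM = 56°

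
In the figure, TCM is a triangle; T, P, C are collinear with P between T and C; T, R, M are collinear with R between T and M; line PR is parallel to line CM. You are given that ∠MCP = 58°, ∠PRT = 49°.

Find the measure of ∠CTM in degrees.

1. ∠MCT = 58°  [P on ray CT]
2. ∠CMT = 49°  [PR∥CM, corresponding at R]
3. ∠CTM = 73°  [△TCM]

∠CTM = 73°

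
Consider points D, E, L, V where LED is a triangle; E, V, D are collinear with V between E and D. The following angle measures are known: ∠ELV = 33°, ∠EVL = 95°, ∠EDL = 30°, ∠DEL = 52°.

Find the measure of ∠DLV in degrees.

1. ∠DVL = 85°  [linear pair at V on ED]
2. ∠LDV = 30°  [V on ray DE]
3. ∠DLV = 65°  [△LVD]

∠DLV = 65°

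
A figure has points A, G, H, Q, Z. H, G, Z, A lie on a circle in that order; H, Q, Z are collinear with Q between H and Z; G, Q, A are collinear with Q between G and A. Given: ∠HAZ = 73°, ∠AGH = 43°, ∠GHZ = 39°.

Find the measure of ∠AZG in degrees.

1. ∠HGZ = 107°  [cyclic HGZA, opposite ∠G+∠A]
2. ∠GQH = 98°  [△HQG]
3. ∠GAZ = 39°  [same arc GZ]
4. ∠GZH = 34°  [△HGZ]
5. ∠GQZ = 82°  [linear pair at Q on HZ]
6. ∠AGZ = 64°  [△GQZ]
7. ∠AZG = 77°  [△GZA]

∠AZG = 77°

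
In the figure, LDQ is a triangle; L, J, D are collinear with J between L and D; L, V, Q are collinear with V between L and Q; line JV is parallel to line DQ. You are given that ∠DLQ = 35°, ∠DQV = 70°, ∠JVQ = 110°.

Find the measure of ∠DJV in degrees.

1. ∠JLV = 35°  [J on LD, V on LQ]
2. ∠JVL = 70°  [linear pair at V on LQ]
3. ∠LJV = 75°  [△LJV]
4. ∠DJV = 105°  [linear pair at J on LD]

∠DJV = 105°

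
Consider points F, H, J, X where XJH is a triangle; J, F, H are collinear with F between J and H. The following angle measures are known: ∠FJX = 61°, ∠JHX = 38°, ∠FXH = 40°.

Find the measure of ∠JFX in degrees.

∠JFX = 78°

1. ∠FHX = 38°  [F on ray HJ]
2. ∠HFX = 102°  [△XFH]
3. ∠JFX = 78°  [linear pair at F on JH]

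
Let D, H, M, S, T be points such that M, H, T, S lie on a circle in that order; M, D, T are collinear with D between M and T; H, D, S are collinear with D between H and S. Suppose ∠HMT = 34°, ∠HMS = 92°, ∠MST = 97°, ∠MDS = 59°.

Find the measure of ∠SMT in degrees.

∠SMT = 58°

1. ∠HST = 34°  [same arc HT]
2. ∠HTS = 88°  [cyclic MHTS, opposite ∠M+∠T]
3. ∠SHT = 58°  [△HTS]
4. ∠SMT = 58°  [same arc TS]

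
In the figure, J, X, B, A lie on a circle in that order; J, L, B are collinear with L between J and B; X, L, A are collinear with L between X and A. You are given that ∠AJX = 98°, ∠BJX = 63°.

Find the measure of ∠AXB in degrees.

∠AXB = 35°

1. ∠ABX = 82°  [cyclic JXBA, opposite ∠J+∠B]
2. ∠BAX = 63°  [same arc XB]
3. ∠AXB = 35°  [△XBA]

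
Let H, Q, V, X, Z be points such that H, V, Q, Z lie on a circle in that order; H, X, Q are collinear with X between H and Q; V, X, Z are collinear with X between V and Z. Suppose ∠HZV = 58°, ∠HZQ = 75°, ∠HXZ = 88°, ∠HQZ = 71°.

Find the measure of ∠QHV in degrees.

∠QHV = 17°

1. ∠HQV = 58°  [same arc HV]
2. ∠HVQ = 105°  [cyclic HVQZ, opposite ∠V+∠Z]
3. ∠QHV = 17°  [△HVQ]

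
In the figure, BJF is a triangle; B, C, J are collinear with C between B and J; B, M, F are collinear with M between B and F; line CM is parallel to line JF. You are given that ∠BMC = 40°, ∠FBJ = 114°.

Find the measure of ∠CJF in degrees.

1. ∠BFJ = 40°  [CM∥JF, corresponding at M]
2. ∠BJF = 26°  [△BJF]
3. ∠CJF = 26°  [C on ray JB]

∠CJF = 26°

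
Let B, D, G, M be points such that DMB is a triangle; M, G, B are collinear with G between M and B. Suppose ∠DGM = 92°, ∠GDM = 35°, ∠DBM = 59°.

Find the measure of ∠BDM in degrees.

1. ∠DMG = 53°  [△DMG]
2. ∠BMD = 53°  [G on ray MB]
3. ∠BDM = 68°  [△DMB]

∠BDM = 68°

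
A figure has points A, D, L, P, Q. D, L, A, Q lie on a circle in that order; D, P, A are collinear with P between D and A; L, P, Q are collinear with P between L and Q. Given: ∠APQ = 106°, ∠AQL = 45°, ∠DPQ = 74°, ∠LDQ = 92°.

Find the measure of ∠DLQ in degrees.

∠DLQ = 29°

1. ∠DPL = 106°  [vertical angles at P]
2. ∠ADL = 45°  [same arc LA]
3. ∠DLQ = 29°  [△DPL]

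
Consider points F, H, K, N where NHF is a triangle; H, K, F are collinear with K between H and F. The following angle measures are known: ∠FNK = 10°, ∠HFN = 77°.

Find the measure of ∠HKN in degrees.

∠HKN = 87°

1. ∠KFN = 77°  [K on ray FH]
2. ∠FKN = 93°  [△NKF]
3. ∠HKN = 87°  [linear pair at K on HF]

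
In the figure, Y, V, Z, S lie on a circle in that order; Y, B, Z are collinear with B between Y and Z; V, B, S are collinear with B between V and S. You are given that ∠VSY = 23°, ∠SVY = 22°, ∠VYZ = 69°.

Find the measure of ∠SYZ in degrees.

∠SYZ = 66°

1. ∠SYV = 135°  [△YVS]
2. ∠VSZ = 69°  [same arc VZ]
3. ∠SZV = 45°  [cyclic YVZS, opposite ∠Y+∠Z]
4. ∠SVZ = 66°  [△VZS]
5. ∠SYZ = 66°  [same arc ZS]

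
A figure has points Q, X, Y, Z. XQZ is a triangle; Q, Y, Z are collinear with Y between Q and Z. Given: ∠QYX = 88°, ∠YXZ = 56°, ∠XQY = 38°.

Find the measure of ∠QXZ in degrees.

1. ∠XYZ = 92°  [linear pair at Y on QZ]
2. ∠XZY = 32°  [△XYZ]
3. ∠XQZ = 38°  [Y on ray QZ]
4. ∠QZX = 32°  [Y on ray ZQ]
5. ∠QXZ = 110°  [△XQZ]

∠QXZ = 110°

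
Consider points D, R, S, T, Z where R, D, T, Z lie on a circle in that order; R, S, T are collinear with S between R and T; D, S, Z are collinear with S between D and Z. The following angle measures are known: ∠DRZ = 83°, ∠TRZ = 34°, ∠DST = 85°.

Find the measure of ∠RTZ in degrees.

∠RTZ = 36°

1. ∠DTZ = 97°  [cyclic RDTZ, opposite ∠R+∠T]
2. ∠TDZ = 34°  [same arc TZ]
3. ∠RSZ = 85°  [vertical angles at S]
4. ∠DZT = 49°  [△DTZ]
5. ∠TSZ = 95°  [linear pair at S on RT]
6. ∠RTZ = 36°  [△TSZ]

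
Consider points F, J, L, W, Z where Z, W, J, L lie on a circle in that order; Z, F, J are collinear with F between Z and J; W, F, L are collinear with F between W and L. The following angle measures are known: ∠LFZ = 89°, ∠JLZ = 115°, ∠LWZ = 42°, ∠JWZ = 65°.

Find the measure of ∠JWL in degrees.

∠JWL = 23°

1. ∠LJZ = 42°  [same arc ZL]
2. ∠JZL = 23°  [△ZJL]
3. ∠JWL = 23°  [same arc JL]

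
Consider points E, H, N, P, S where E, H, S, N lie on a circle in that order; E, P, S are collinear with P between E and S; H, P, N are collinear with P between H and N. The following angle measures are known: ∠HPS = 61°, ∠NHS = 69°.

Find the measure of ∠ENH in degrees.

1. ∠EPN = 61°  [vertical angles at P]
2. ∠NES = 69°  [same arc SN]
3. ∠ENH = 50°  [△EPN]

∠ENH = 50°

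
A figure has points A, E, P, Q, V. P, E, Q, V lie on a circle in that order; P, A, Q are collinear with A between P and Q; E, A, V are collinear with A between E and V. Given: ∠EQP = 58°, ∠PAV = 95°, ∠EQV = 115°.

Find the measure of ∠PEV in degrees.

1. ∠EVP = 58°  [same arc PE]
2. ∠EPV = 65°  [cyclic PEQV, opposite ∠P+∠Q]
3. ∠PEV = 57°  [△PEV]

∠PEV = 57°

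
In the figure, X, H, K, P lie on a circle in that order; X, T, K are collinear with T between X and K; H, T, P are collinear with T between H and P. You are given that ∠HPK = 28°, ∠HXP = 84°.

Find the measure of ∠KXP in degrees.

1. ∠HKP = 96°  [cyclic XHKP, opposite ∠X+∠K]
2. ∠KHP = 56°  [△HKP]
3. ∠KXP = 56°  [same arc KP]

∠KXP = 56°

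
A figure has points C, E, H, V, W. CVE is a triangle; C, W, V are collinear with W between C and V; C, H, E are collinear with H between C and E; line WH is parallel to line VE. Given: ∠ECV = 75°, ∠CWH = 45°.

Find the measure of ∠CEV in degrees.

∠CEV = 60°

1. ∠HCW = 75°  [W on CV, H on CE]
2. ∠CHW = 60°  [△CWH]
3. ∠CEV = 60°  [WH∥VE, corresponding at H]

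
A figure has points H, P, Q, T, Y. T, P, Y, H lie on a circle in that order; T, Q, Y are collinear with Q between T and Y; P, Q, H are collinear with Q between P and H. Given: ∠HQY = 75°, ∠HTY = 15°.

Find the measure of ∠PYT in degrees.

∠PYT = 60°

1. ∠PQT = 75°  [vertical angles at Q]
2. ∠HPY = 15°  [same arc YH]
3. ∠PQY = 105°  [linear pair at Q on TY]
4. ∠PYT = 60°  [△PQY]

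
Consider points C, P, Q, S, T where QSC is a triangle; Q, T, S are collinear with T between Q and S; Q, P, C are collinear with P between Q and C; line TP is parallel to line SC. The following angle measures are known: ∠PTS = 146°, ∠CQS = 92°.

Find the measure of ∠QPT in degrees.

1. ∠PTQ = 34°  [linear pair at T on QS]
2. ∠PQT = 92°  [T on QS, P on QC]
3. ∠QPT = 54°  [△QTP]

∠QPT = 54°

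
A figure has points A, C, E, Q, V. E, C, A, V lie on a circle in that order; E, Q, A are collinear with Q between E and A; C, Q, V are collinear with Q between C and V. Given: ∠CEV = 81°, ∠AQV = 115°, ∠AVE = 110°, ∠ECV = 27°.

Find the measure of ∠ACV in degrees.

∠ACV = 43°

1. ∠CVE = 72°  [△ECV]
2. ∠CQE = 115°  [vertical angles at Q]
3. ∠CAE = 72°  [same arc EC]
4. ∠AQC = 65°  [linear pair at Q on EA]
5. ∠ACV = 43°  [△CQA]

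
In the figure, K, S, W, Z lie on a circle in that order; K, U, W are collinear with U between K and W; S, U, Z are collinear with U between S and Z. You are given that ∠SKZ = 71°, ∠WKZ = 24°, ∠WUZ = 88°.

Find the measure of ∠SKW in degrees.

∠SKW = 47°

1. ∠SWZ = 109°  [cyclic KSWZ, opposite ∠K+∠W]
2. ∠WSZ = 24°  [same arc WZ]
3. ∠SZW = 47°  [△SWZ]
4. ∠SKW = 47°  [same arc SW]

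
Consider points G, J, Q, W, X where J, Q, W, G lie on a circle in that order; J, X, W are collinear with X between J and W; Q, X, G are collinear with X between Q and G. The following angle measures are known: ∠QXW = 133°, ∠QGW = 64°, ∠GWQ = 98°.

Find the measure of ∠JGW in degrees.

1. ∠GXJ = 133°  [vertical angles at X]
2. ∠GQW = 18°  [△QWG]
3. ∠GXW = 47°  [linear pair at X on JW]
4. ∠GJW = 18°  [same arc WG]
5. ∠GWJ = 69°  [△WXG]
6. ∠JGW = 93°  [△JWG]

∠JGW = 93°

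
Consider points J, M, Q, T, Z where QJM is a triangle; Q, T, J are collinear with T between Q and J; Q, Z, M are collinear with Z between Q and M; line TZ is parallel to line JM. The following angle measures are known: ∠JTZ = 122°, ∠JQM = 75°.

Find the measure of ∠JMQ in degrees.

1. ∠QTZ = 58°  [linear pair at T on QJ]
2. ∠TQZ = 75°  [T on QJ, Z on QM]
3. ∠QZT = 47°  [△QTZ]
4. ∠JMQ = 47°  [TZ∥JM, corresponding at Z]

∠JMQ = 47°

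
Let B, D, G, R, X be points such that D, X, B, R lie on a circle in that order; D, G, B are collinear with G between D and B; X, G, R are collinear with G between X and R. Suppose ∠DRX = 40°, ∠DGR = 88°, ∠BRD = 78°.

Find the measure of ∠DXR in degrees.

∠DXR = 50°

1. ∠BDR = 52°  [△DGR]
2. ∠DBR = 50°  [△DBR]
3. ∠DXR = 50°  [same arc DR]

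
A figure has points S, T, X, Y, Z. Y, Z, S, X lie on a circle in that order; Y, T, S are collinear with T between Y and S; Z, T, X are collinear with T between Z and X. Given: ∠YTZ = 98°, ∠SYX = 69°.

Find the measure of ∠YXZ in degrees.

∠YXZ = 29°

1. ∠STX = 98°  [vertical angles at T]
2. ∠XTY = 82°  [linear pair at T on YS]
3. ∠YXZ = 29°  [△YTX]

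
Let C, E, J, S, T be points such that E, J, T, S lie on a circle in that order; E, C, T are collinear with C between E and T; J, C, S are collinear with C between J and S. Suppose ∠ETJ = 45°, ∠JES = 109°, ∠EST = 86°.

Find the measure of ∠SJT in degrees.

∠SJT = 68°

1. ∠ESJ = 45°  [same arc EJ]
2. ∠EJS = 26°  [△EJS]
3. ∠ETS = 26°  [same arc ES]
4. ∠SET = 68°  [△ETS]
5. ∠SJT = 68°  [same arc TS]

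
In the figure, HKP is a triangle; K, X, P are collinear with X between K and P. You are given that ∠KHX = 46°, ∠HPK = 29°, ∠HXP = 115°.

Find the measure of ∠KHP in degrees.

∠KHP = 82°

1. ∠HXK = 65°  [linear pair at X on KP]
2. ∠HKX = 69°  [△HKX]
3. ∠HKP = 69°  [X on ray KP]
4. ∠KHP = 82°  [△HKP]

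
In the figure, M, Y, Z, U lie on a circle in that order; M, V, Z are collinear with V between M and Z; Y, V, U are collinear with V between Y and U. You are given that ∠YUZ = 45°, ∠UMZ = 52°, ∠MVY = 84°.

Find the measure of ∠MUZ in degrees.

∠MUZ = 77°

1. ∠UVZ = 84°  [vertical angles at V]
2. ∠MZU = 51°  [△ZVU]
3. ∠MUZ = 77°  [△MZU]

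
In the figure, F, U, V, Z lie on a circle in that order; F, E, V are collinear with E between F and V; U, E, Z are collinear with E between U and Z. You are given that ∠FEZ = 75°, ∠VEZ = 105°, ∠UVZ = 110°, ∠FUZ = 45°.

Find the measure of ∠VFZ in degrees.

1. ∠UFZ = 70°  [cyclic FUVZ, opposite ∠F+∠V]
2. ∠FZU = 65°  [△FUZ]
3. ∠VFZ = 40°  [△FEZ]

∠VFZ = 40°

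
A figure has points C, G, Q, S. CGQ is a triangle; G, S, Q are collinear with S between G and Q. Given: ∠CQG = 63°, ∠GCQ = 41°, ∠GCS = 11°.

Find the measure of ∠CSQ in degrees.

1. ∠CGQ = 76°  [△CGQ]
2. ∠CGS = 76°  [S on ray GQ]
3. ∠CSG = 93°  [△CGS]
4. ∠CSQ = 87°  [linear pair at S on GQ]

∠CSQ = 87°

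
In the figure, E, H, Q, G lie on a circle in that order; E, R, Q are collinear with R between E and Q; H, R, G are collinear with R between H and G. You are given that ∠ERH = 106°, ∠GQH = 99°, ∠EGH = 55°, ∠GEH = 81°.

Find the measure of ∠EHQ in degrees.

1. ∠EQH = 55°  [same arc EH]
2. ∠EHG = 44°  [△EHG]
3. ∠HEQ = 30°  [△ERH]
4. ∠EHQ = 95°  [△EHQ]

∠EHQ = 95°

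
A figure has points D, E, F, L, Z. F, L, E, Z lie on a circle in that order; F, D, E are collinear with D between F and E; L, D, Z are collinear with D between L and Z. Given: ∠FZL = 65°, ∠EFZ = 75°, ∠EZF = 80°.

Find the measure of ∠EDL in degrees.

∠EDL = 40°

1. ∠FEL = 65°  [same arc FL]
2. ∠ELZ = 75°  [same arc EZ]
3. ∠EDL = 40°  [△LDE]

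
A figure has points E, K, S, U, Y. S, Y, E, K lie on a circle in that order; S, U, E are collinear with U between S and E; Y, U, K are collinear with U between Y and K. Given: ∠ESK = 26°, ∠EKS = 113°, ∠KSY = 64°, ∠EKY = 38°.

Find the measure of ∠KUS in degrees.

1. ∠KES = 41°  [△SEK]
2. ∠EUK = 101°  [△EUK]
3. ∠KUS = 79°  [linear pair at U on SE]

∠KUS = 79°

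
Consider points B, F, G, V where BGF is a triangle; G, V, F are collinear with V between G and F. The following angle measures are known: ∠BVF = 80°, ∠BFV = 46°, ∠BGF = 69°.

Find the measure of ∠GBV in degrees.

1. ∠BVG = 100°  [linear pair at V on GF]
2. ∠BGV = 69°  [V on ray GF]
3. ∠GBV = 11°  [△BGV]

∠GBV = 11°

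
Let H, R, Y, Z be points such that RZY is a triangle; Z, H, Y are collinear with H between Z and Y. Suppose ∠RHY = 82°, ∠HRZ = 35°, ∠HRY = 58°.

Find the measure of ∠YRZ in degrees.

1. ∠HYR = 40°  [△RHY]
2. ∠RHZ = 98°  [linear pair at H on ZY]
3. ∠HZR = 47°  [△RZH]
4. ∠RYZ = 40°  [H on ray YZ]
5. ∠RZY = 47°  [H on ray ZY]
6. ∠YRZ = 93°  [△RZY]

∠YRZ = 93°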